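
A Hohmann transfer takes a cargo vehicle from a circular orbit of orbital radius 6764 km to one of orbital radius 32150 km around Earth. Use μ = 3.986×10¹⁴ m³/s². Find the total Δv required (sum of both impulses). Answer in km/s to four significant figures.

Δv_total ≈ 3.636 km/s

r₁ = 6764 km = 6.764×10⁶ m.
r₂ = 32150 km = 3.215×10⁷ m.
Transfer ellipse a_t = (r₁ + r₂)/2 = 1.946×10⁷ m.
At r₁: circular v_c1 = √(μ/r₁) = 7677 m/s; transfer-perigee v_p = √[μ(2/r₁ − 1/a_t)] = 9868 m/s.
Δv₁ = v_p − v_c1 = 2191 m/s.
At r₂: circular v_c2 = √(μ/r₂) = 3521 m/s; transfer-apogee v_a = √[μ(2/r₂ − 1/a_t)] = 2076 m/s.
Δv₂ = v_c2 − v_a = 1445 m/s.
Total Δv = Δv₁ + Δv₂ = 3636 m/s = 3.636 km/s.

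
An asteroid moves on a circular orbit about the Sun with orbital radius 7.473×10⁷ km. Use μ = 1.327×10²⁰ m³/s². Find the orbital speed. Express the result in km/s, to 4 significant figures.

r = 7.473×10⁷ km = 7.473×10¹⁰ m.
For a circular orbit v = √(μ/r) = √(1.327×10²⁰ / 7.473×10¹⁰) = √(1.776×10⁹) = 42140 m/s.
That is 42.14 km/s.

v ≈ 42.14 km/s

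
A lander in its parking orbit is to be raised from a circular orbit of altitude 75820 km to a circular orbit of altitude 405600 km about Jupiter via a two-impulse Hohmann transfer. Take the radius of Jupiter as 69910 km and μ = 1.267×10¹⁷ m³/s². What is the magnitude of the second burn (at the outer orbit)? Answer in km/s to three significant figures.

Δv ≈ 5.14 km/s

r₁ = 69910 + 75820 = 145730 km = 1.4573×10⁸ m.
r₂ = 69910 + 405600 = 475510 km = 4.7551×10⁸ m.
Transfer ellipse a_t = (r₁ + r₂)/2 = 3.106×10⁸ m.
At r₁: circular v_c1 = √(μ/r₁) = 29490 m/s; transfer-perijove v_p = √[μ(2/r₁ − 1/a_t)] = 36480 m/s.
At r₂: circular v_c2 = √(μ/r₂) = 16320 m/s; transfer-apojove v_a = √[μ(2/r₂ − 1/a_t)] = 11180 m/s.
Δv₂ = v_c2 − v_a = 5143 m/s.
= 5.143 km/s.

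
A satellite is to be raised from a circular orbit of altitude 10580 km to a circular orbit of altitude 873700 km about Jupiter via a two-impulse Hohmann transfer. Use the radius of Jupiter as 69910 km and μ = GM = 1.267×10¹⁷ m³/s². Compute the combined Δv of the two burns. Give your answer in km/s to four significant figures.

Δv_total ≈ 21.18 km/s

r₁ = 69910 + 10580 = 80490 km = 8.0490×10⁷ m.
r₂ = 69910 + 873700 = 943610 km = 9.4361×10⁸ m.
Transfer ellipse a_t = (r₁ + r₂)/2 = 5.120×10⁸ m.
At r₁: circular v_c1 = √(μ/r₁) = 39680 m/s; transfer-perijove v_p = √[μ(2/r₁ − 1/a_t)] = 53860 m/s.
Δv₁ = v_p − v_c1 = 14180 m/s.
At r₂: circular v_c2 = √(μ/r₂) = 11590 m/s; transfer-apojove v_a = √[μ(2/r₂ − 1/a_t)] = 4594 m/s.
Δv₂ = v_c2 − v_a = 6993 m/s.
Total Δv = Δv₁ + Δv₂ = 21180 m/s = 21.18 km/s.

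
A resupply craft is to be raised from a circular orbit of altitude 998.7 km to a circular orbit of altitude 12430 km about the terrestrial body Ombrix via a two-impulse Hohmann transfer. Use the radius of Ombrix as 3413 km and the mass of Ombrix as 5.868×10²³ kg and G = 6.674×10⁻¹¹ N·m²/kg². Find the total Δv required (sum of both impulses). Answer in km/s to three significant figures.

μ = GM = 6.674×10⁻¹¹ × 5.868×10²³ = 3.916×10¹³ m³/s².
r₁ = 3413 + 998.7 = 4411.7 km = 4.4117×10⁶ m.
r₂ = 3413 + 12430 = 15843 km = 1.5843×10⁷ m.
Transfer ellipse a_t = (r₁ + r₂)/2 = 1.013×10⁷ m.
At r₁: circular v_c1 = √(μ/r₁) = 2979 m/s; transfer-periapsis v_p = √[μ(2/r₁ − 1/a_t)] = 3727 m/s.
Δv₁ = v_p − v_c1 = 747.1 m/s.
At r₂: circular v_c2 = √(μ/r₂) = 1572 m/s; transfer-apoapsis v_a = √[μ(2/r₂ − 1/a_t)] = 1038 m/s.
Δv₂ = v_c2 − v_a = 534.5 m/s.
Total Δv = Δv₁ + Δv₂ = 1282 m/s = 1.282 km/s.

Δv_total ≈ 1.28 km/s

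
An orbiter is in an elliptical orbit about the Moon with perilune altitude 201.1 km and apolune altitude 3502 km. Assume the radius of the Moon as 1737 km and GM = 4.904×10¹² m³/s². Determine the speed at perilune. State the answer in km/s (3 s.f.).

v ≈ 1.92 km/s

r_p = 1737 + 201.1 = 1938.1 km = 1.9381×10⁶ m.
r_a = 1737 + 3502 = 5239.0 km = 5.2390×10⁶ m.
Semi-major axis a = (r_p + r_a)/2 = 3588.6 km = 3.589×10⁶ m.
Vis-viva: v² = μ(2/r − 1/a) = 4.904×10¹² × (1.032×10⁻⁶ − 2.787×10⁻⁷) = 3.694×10⁶ m²/s².
v = 1922 m/s = 1.922 km/s.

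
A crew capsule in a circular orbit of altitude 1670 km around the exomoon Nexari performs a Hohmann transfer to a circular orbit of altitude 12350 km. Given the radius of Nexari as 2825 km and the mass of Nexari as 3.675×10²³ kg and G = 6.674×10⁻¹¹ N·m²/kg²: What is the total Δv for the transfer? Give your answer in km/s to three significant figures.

Δv_total ≈ 0.978 km/s

μ = GM = 6.674×10⁻¹¹ × 3.675×10²³ = 2.453×10¹³ m³/s².
r₁ = 2825 + 1670 = 4495.0 km = 4.4950×10⁶ m.
r₂ = 2825 + 12350 = 15175 km = 1.5175×10⁷ m.
Transfer ellipse a_t = (r₁ + r₂)/2 = 9.835×10⁶ m.
At r₁: circular v_c1 = √(μ/r₁) = 2336 m/s; transfer-periapsis v_p = √[μ(2/r₁ − 1/a_t)] = 2902 m/s.
Δv₁ = v_p − v_c1 = 565.7 m/s.
At r₂: circular v_c2 = √(μ/r₂) = 1271 m/s; transfer-apoapsis v_a = √[μ(2/r₂ − 1/a_t)] = 859.5 m/s.
Δv₂ = v_c2 − v_a = 411.8 m/s.
Total Δv = Δv₁ + Δv₂ = 977.5 m/s = 0.9775 km/s.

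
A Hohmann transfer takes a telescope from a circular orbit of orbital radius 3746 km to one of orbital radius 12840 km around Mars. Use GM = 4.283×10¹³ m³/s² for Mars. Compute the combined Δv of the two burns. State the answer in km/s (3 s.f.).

Δv_total ≈ 1.42 km/s

r₁ = 3746 km = 3.746×10⁶ m.
r₂ = 12840 km = 1.284×10⁷ m.
Transfer ellipse a_t = (r₁ + r₂)/2 = 8.293×10⁶ m.
At r₁: circular v_c1 = √(μ/r₁) = 3381 m/s; transfer-periapsis v_p = √[μ(2/r₁ − 1/a_t)] = 4207 m/s.
Δv₁ = v_p − v_c1 = 826.1 m/s.
At r₂: circular v_c2 = √(μ/r₂) = 1826 m/s; transfer-apoapsis v_a = √[μ(2/r₂ − 1/a_t)] = 1227 m/s.
Δv₂ = v_c2 − v_a = 598.9 m/s.
Total Δv = Δv₁ + Δv₂ = 1425 m/s = 1.425 km/s.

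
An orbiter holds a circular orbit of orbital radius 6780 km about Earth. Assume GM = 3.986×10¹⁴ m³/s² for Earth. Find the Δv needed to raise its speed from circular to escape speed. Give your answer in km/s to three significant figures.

Δv ≈ 3.18 km/s

r = 6780 km = 6.780×10⁶ m.
Circular speed v_c = √(μ/r) = 7668 m/s.
Escape speed v_esc = √(2μ/r) = √2 × v_c = 10840 m/s.
Δv = v_esc − v_c = 3176 m/s = 3.176 km/s.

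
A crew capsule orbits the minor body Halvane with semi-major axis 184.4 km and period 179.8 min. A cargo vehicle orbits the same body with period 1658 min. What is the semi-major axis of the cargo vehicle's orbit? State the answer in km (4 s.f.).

Kepler's third law: a³ ∝ T², so a₂ = a₁ (T₂/T₁)^(2/3).
T₂/T₁ = 9.221, (T₂/T₁)^(2/3) = 4.397.
a₂ = 184.4 × 4.397 = 810.9 km.

a₂ ≈ 810.9 km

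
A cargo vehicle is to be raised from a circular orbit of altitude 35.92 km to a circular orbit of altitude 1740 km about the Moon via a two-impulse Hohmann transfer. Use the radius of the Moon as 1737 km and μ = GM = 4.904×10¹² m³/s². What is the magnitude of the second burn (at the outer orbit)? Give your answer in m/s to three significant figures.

Δv ≈ 212 m/s

r₁ = 1737 + 35.92 = 1772.9 km = 1.7729×10⁶ m.
r₂ = 1737 + 1740 = 3477.0 km = 3.4770×10⁶ m.
Transfer ellipse a_t = (r₁ + r₂)/2 = 2.625×10⁶ m.
At r₁: circular v_c1 = √(μ/r₁) = 1663 m/s; transfer-perilune v_p = √[μ(2/r₁ − 1/a_t)] = 1914 m/s.
At r₂: circular v_c2 = √(μ/r₂) = 1188 m/s; transfer-apolune v_a = √[μ(2/r₂ − 1/a_t)] = 976.0 m/s.
Δv₂ = v_c2 − v_a = 211.6 m/s.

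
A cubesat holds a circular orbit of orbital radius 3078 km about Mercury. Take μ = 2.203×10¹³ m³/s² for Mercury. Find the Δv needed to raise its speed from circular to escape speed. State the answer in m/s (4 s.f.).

Δv ≈ 1108 m/s

r = 3078 km = 3.078×10⁶ m.
Circular speed v_c = √(μ/r) = 2675 m/s.
Escape speed v_esc = √(2μ/r) = √2 × v_c = 3783 m/s.
Δv = v_esc − v_c = 1108 m/s.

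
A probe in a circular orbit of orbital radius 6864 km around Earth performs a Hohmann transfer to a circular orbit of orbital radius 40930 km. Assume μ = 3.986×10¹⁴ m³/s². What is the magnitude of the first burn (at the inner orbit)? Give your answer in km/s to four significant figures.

Δv ≈ 2.353 km/s

r₁ = 6864 km = 6.864×10⁶ m.
r₂ = 40930 km = 4.093×10⁷ m.
Transfer ellipse a_t = (r₁ + r₂)/2 = 2.390×10⁷ m.
At r₁: circular v_c1 = √(μ/r₁) = 7620 m/s; transfer-perigee v_p = √[μ(2/r₁ − 1/a_t)] = 9973 m/s.
Δv₁ = v_p − v_c1 = 2353 m/s.
= 2.353 km/s.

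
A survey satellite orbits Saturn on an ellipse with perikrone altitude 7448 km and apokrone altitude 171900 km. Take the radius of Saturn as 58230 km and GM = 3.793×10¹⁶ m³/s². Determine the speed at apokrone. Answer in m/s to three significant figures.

r_p = 58230 + 7448 = 65678 km = 6.5678×10⁷ m.
r_a = 58230 + 171900 = 230130 km = 2.3013×10⁸ m.
Semi-major axis a = (r_p + r_a)/2 = 1.4790×10⁵ km = 1.479×10⁸ m.
Vis-viva: v² = μ(2/r − 1/a) = 3.793×10¹⁶ × (8.691×10⁻⁹ − 6.761×10⁻⁹) = 7.319×10⁷ m²/s².
v = 8555 m/s.

v ≈ 8560 m/s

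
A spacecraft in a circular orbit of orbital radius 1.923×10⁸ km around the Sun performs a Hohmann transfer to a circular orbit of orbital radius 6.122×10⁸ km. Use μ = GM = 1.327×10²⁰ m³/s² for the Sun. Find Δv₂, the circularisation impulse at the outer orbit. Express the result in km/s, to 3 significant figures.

r₁ = 1.923×10⁸ km = 1.923×10¹¹ m.
r₂ = 6.122×10⁸ km = 6.122×10¹¹ m.
Transfer ellipse a_t = (r₁ + r₂)/2 = 4.022×10¹¹ m.
At r₁: circular v_c1 = √(μ/r₁) = 26270 m/s; transfer-perihelion v_p = √[μ(2/r₁ − 1/a_t)] = 32410 m/s.
At r₂: circular v_c2 = √(μ/r₂) = 14720 m/s; transfer-aphelion v_a = √[μ(2/r₂ − 1/a_t)] = 10180 m/s.
Δv₂ = v_c2 − v_a = 4543 m/s.
= 4.543 km/s.

Δv ≈ 4.54 km/s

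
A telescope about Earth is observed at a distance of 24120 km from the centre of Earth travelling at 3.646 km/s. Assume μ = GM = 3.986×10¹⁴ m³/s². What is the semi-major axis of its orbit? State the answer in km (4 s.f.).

r = 2.412×10⁷ m.
Vis-viva rearranged: 1/a = 2/r − v²/μ = 8.292×10⁻⁸ − 3.335×10⁻⁸ = 4.957×10⁻⁸ m⁻¹.
a = 2.017×10⁷ m = 20174 km.

a ≈ 20170 km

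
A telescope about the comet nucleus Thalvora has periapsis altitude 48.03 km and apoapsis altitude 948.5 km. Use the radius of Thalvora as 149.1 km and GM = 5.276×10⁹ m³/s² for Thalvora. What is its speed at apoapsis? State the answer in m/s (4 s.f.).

v ≈ 38.26 m/s

r_p = 149.1 + 48.03 = 197.13 km = 1.9713×10⁵ m.
r_a = 149.1 + 948.5 = 1097.6 km = 1.0976×10⁶ m.
Semi-major axis a = (r_p + r_a)/2 = 647.37 km = 6.474×10⁵ m.
Vis-viva: v² = μ(2/r − 1/a) = 5.276×10⁹ × (1.822×10⁻⁶ − 1.545×10⁻⁶) = 1.464×10³ m²/s².
v = 38.26 m/s.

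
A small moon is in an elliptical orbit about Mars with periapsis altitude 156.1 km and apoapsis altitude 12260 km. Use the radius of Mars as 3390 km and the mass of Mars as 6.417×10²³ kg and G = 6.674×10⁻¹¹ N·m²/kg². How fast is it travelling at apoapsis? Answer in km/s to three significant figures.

v ≈ 1.01 km/s

μ = GM = 6.674×10⁻¹¹ × 6.417×10²³ = 4.283×10¹³ m³/s².
r_p = 3390 + 156.1 = 3546.1 km = 3.5461×10⁶ m.
r_a = 3390 + 12260 = 15650 km = 1.5650×10⁷ m.
Semi-major axis a = (r_p + r_a)/2 = 9598.0 km = 9.598×10⁶ m.
Vis-viva: v² = μ(2/r − 1/a) = 4.283×10¹³ × (1.278×10⁻⁷ − 1.042×10⁻⁷) = 1.011×10⁶ m²/s².
v = 1006 m/s = 1.006 km/s.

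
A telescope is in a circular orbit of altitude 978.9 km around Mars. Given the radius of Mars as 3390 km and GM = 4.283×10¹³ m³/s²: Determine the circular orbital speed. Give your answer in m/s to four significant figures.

v ≈ 3131 m/s

r = 3390 + 978.9 = 4368.9 km = 4.3689×10⁶ m.
For a circular orbit v = √(μ/r) = √(4.283×10¹³ / 4.369×10⁶) = √(9.803×10⁶) = 3131 m/s.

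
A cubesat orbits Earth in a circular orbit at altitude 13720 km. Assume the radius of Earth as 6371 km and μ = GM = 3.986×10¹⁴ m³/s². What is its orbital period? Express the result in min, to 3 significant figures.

T ≈ 472 min

r = 6371 + 13720 = 20091 km = 2.0091×10⁷ m.
Kepler's third law: T = 2π√(r³/μ) = 2π√((2.009×10⁷)³ / 3.986×10¹⁴).
r³/μ = 2.035×10⁷ s², so T = 2π × 4.511×10³ = 2.834×10⁴ s.
Converting: 2.834×10⁴ s ÷ 60.00 = 472.3 min.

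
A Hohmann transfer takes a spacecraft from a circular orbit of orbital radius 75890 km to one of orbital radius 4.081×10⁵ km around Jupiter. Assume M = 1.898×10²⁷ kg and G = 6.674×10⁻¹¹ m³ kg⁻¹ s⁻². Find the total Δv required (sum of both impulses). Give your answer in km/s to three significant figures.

Δv_total ≈ 20.0 km/s

μ = GM = 6.674×10⁻¹¹ × 1.898×10²⁷ = 1.267×10¹⁷ m³/s².
r₁ = 75890 km = 7.589×10⁷ m.
r₂ = 4.081×10⁵ km = 4.081×10⁸ m.
Transfer ellipse a_t = (r₁ + r₂)/2 = 2.420×10⁸ m.
At r₁: circular v_c1 = √(μ/r₁) = 40860 m/s; transfer-perijove v_p = √[μ(2/r₁ − 1/a_t)] = 53060 m/s.
Δv₁ = v_p − v_c1 = 12200 m/s.
At r₂: circular v_c2 = √(μ/r₂) = 17620 m/s; transfer-apojove v_a = √[μ(2/r₂ − 1/a_t)] = 9866 m/s.
Δv₂ = v_c2 − v_a = 7752 m/s.
Total Δv = Δv₁ + Δv₂ = 19950 m/s = 19.95 km/s.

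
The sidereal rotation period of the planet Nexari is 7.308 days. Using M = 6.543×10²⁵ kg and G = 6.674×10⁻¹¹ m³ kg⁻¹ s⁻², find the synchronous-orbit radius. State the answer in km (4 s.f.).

μ = GM = 6.674×10⁻¹¹ × 6.543×10²⁵ = 4.367×10¹⁵ m³/s².
T = 7.308 days = 6.314×10⁵ s.
A synchronous orbit has period T, so by Kepler's third law a = (μT²/4π²)^(1/3).
μT²/4π² = 4.367×10¹⁵ × (6.314×10⁵)² / 39.48 = 4.410×10²⁵ m³.
a = 3.533×10⁸ m = 3.5330×10⁵ km.

r_sync ≈ 3.533×10⁵ km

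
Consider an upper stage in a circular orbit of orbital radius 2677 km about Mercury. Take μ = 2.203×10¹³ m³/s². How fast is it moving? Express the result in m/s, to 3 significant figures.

r = 2677 km = 2.677×10⁶ m.
For a circular orbit v = √(μ/r) = √(2.203×10¹³ / 2.677×10⁶) = √(8.229×10⁶) = 2869 m/s.

v ≈ 2870 m/s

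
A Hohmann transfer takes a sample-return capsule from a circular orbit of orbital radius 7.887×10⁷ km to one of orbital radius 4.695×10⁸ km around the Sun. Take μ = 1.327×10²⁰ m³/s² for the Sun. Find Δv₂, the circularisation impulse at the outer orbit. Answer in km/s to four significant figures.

r₁ = 7.887×10⁷ km = 7.887×10¹⁰ m.
r₂ = 4.695×10⁸ km = 4.695×10¹¹ m.
Transfer ellipse a_t = (r₁ + r₂)/2 = 2.742×10¹¹ m.
At r₁: circular v_c1 = √(μ/r₁) = 41020 m/s; transfer-perihelion v_p = √[μ(2/r₁ − 1/a_t)] = 53680 m/s.
At r₂: circular v_c2 = √(μ/r₂) = 16810 m/s; transfer-aphelion v_a = √[μ(2/r₂ − 1/a_t)] = 9017 m/s.
Δv₂ = v_c2 − v_a = 7795 m/s.
= 7.795 km/s.

Δv ≈ 7.795 km/s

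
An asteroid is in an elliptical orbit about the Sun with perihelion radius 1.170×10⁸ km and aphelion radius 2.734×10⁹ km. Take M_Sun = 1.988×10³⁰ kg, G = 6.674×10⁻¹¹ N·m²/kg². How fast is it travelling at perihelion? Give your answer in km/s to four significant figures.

v ≈ 46.64 km/s

μ = GM = 6.674×10⁻¹¹ × 1.988×10³⁰ = 1.327×10²⁰ m³/s².
Semi-major axis a = (r_p + r_a)/2 = 1.4255×10⁹ km = 1.426×10¹² m.
Vis-viva: v² = μ(2/r − 1/a) = 1.327×10²⁰ × (1.709×10⁻¹¹ − 7.015×10⁻¹³) = 2.175×10⁹ m²/s².
v = 46640 m/s = 46.64 km/s.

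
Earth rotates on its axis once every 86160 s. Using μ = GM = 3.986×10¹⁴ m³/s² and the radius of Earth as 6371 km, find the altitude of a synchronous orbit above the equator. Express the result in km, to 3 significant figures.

A synchronous orbit has period T, so by Kepler's third law a = (μT²/4π²)^(1/3).
μT²/4π² = 3.986×10¹⁴ × (8.616×10⁴)² / 39.48 = 7.495×10²² m³.
a = 4.216×10⁷ m = 42163 km.
Altitude h = a − R = 42163 − 6371 = 35792 km.

h_sync ≈ 35800 km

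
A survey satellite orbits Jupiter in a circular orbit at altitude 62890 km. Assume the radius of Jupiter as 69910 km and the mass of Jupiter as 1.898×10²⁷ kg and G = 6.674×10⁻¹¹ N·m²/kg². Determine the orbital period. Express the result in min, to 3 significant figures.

T ≈ 450 min

μ = GM = 6.674×10⁻¹¹ × 1.898×10²⁷ = 1.267×10¹⁷ m³/s².
r = 69910 + 62890 = 132800 km = 1.3280×10⁸ m.
Kepler's third law: T = 2π√(r³/μ) = 2π√((1.328×10⁸)³ / 1.267×10¹⁷).
r³/μ = 1.849×10⁷ s², so T = 2π × 4.300×10³ = 2.702×10⁴ s.
Converting: 2.702×10⁴ s ÷ 60.00 = 450.3 min.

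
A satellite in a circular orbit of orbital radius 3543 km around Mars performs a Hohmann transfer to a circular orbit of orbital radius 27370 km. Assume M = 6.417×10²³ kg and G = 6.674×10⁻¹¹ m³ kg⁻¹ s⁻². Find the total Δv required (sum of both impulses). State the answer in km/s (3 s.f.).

μ = GM = 6.674×10⁻¹¹ × 6.417×10²³ = 4.283×10¹³ m³/s².
r₁ = 3543 km = 3.543×10⁶ m.
r₂ = 27370 km = 2.737×10⁷ m.
Transfer ellipse a_t = (r₁ + r₂)/2 = 1.546×10⁷ m.
At r₁: circular v_c1 = √(μ/r₁) = 3477 m/s; transfer-periapsis v_p = √[μ(2/r₁ − 1/a_t)] = 4627 m/s.
Δv₁ = v_p − v_c1 = 1150 m/s.
At r₂: circular v_c2 = √(μ/r₂) = 1251 m/s; transfer-apoapsis v_a = √[μ(2/r₂ − 1/a_t)] = 598.9 m/s.
Δv₂ = v_c2 − v_a = 652.0 m/s.
Total Δv = Δv₁ + Δv₂ = 1802 m/s = 1.802 km/s.

Δv_total ≈ 1.80 km/s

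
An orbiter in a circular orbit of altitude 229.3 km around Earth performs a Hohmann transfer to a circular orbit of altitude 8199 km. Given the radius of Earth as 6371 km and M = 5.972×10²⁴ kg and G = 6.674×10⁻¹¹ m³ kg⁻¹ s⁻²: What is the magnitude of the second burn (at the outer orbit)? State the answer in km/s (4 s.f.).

Δv ≈ 1.100 km/s

μ = GM = 6.674×10⁻¹¹ × 5.972×10²⁴ = 3.986×10¹⁴ m³/s².
r₁ = 6371 + 229.3 = 6600.3 km = 6.6003×10⁶ m.
r₂ = 6371 + 8199 = 14570 km = 1.4570×10⁷ m.
Transfer ellipse a_t = (r₁ + r₂)/2 = 1.059×10⁷ m.
At r₁: circular v_c1 = √(μ/r₁) = 7771 m/s; transfer-perigee v_p = √[μ(2/r₁ − 1/a_t)] = 9117 m/s.
At r₂: circular v_c2 = √(μ/r₂) = 5230 m/s; transfer-apogee v_a = √[μ(2/r₂ − 1/a_t)] = 4130 m/s.
Δv₂ = v_c2 − v_a = 1100 m/s.
= 1.100 km/s.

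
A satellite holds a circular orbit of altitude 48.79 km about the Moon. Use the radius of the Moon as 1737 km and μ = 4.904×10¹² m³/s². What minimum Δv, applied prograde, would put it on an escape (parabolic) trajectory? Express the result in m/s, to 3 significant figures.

r = 1737 + 48.79 = 1785.8 km = 1.7858×10⁶ m.
Circular speed v_c = √(μ/r) = 1657 m/s.
Escape speed v_esc = √(2μ/r) = √2 × v_c = 2344 m/s.
Δv = v_esc − v_c = 686.4 m/s.

Δv ≈ 686 m/s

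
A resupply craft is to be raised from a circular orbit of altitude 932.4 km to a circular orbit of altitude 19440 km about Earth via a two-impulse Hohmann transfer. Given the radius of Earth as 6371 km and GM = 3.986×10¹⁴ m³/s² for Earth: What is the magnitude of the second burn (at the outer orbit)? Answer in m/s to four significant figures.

r₁ = 6371 + 932.4 = 7303.4 km = 7.3034×10⁶ m.
r₂ = 6371 + 19440 = 25811 km = 2.5811×10⁷ m.
Transfer ellipse a_t = (r₁ + r₂)/2 = 1.656×10⁷ m.
At r₁: circular v_c1 = √(μ/r₁) = 7388 m/s; transfer-perigee v_p = √[μ(2/r₁ − 1/a_t)] = 9224 m/s.
At r₂: circular v_c2 = √(μ/r₂) = 3930 m/s; transfer-apogee v_a = √[μ(2/r₂ − 1/a_t)] = 2610 m/s.
Δv₂ = v_c2 − v_a = 1320 m/s.

Δv ≈ 1320 m/s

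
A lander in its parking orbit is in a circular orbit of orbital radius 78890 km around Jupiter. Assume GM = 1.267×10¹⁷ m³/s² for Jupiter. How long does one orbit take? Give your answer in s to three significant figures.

r = 78890 km = 7.889×10⁷ m.
Kepler's third law: T = 2π√(r³/μ) = 2π√((7.889×10⁷)³ / 1.267×10¹⁷).
r³/μ = 3.875×10⁶ s², so T = 2π × 1.969×10³ = 1.237×10⁴ s.

T ≈ 12400 s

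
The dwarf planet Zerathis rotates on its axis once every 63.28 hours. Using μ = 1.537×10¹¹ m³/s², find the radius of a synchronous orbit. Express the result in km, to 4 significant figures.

r_sync ≈ 5868 km

T = 63.28 hours = 2.278×10⁵ s.
A synchronous orbit has period T, so by Kepler's third law a = (μT²/4π²)^(1/3).
μT²/4π² = 1.537×10¹¹ × (2.278×10⁵)² / 39.48 = 2.020×10²⁰ m³.
a = 5.868×10⁶ m = 5867.9 km.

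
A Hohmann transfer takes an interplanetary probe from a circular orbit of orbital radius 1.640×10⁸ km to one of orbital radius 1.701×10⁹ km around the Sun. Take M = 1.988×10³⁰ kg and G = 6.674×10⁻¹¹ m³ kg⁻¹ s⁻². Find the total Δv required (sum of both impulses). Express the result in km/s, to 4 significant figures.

Δv_total ≈ 15.10 km/s

μ = GM = 6.674×10⁻¹¹ × 1.988×10³⁰ = 1.327×10²⁰ m³/s².
r₁ = 1.640×10⁸ km = 1.640×10¹¹ m.
r₂ = 1.701×10⁹ km = 1.701×10¹² m.
Transfer ellipse a_t = (r₁ + r₂)/2 = 9.325×10¹¹ m.
At r₁: circular v_c1 = √(μ/r₁) = 28440 m/s; transfer-perihelion v_p = √[μ(2/r₁ − 1/a_t)] = 38420 m/s.
Δv₁ = v_p − v_c1 = 9972 m/s.
At r₂: circular v_c2 = √(μ/r₂) = 8832 m/s; transfer-aphelion v_a = √[μ(2/r₂ − 1/a_t)] = 3704 m/s.
Δv₂ = v_c2 − v_a = 5128 m/s.
Total Δv = Δv₁ + Δv₂ = 15100 m/s = 15.10 km/s.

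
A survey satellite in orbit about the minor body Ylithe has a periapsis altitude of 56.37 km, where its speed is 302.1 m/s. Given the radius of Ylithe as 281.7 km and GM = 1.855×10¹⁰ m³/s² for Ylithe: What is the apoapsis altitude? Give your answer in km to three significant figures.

r_p = 281.7 + 56.37 = 338.07 km = 3.381×10⁵ m.
Specific energy ε = v²/2 − μ/r = -9.238×10³ J/kg, so a = −μ/(2ε) = 1.004×10⁶ m.
The apsides satisfy r_p + r_a = 2a, so the apoapsis radius is 2a − r_p = 1.670×10⁶ m = 1669.9 km.
Apoapsis altitude = 1669.9 − 281.7 = 1388.2 km.

apoapsis altitude ≈ 1390 km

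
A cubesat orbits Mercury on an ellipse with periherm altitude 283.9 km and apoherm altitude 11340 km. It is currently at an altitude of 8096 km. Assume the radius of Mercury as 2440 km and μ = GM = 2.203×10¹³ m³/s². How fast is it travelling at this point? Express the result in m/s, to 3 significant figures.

v ≈ 1230 m/s

r_p = 2440 + 283.9 = 2723.9 km = 2.7239×10⁶ m.
r_a = 2440 + 11340 = 13780 km = 1.3780×10⁷ m.
r = 2440 + 8096 = 10536 km = 1.054×10⁷ m.
Semi-major axis a = (r_p + r_a)/2 = 8252.0 km = 8.252×10⁶ m.
Vis-viva: v² = μ(2/r − 1/a) = 2.203×10¹³ × (1.898×10⁻⁷ − 1.212×10⁻⁷) = 1.512×10⁶ m²/s².
v = 1230 m/s.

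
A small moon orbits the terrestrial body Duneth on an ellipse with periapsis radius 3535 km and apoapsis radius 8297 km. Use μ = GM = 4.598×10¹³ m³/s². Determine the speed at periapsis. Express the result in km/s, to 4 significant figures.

Semi-major axis a = (r_p + r_a)/2 = 5916.0 km = 5.916×10⁶ m.
Vis-viva: v² = μ(2/r − 1/a) = 4.598×10¹³ × (5.658×10⁻⁷ − 1.690×10⁻⁷) = 1.824×10⁷ m²/s².
v = 4271 m/s = 4.271 km/s.

v ≈ 4.271 km/s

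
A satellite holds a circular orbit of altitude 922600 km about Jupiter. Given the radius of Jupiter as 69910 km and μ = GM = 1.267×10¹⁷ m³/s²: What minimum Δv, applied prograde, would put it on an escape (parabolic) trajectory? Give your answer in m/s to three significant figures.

r = 69910 + 922600 = 992510 km = 9.9251×10⁸ m.
Circular speed v_c = √(μ/r) = 11300 m/s.
Escape speed v_esc = √(2μ/r) = √2 × v_c = 15980 m/s.
Δv = v_esc − v_c = 4680 m/s.

Δv ≈ 4680 m/s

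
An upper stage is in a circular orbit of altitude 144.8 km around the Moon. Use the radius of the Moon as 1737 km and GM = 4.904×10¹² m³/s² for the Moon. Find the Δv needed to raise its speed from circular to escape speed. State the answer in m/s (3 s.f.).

Δv ≈ 669 m/s

r = 1737 + 144.8 = 1881.8 km = 1.8818×10⁶ m.
Circular speed v_c = √(μ/r) = 1614 m/s.
Escape speed v_esc = √(2μ/r) = √2 × v_c = 2283 m/s.
Δv = v_esc − v_c = 668.7 m/s.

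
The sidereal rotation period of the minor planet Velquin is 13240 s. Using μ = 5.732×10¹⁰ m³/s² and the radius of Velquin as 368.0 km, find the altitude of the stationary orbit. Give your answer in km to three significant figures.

h_sync ≈ 266 km

A synchronous orbit has period T, so by Kepler's third law a = (μT²/4π²)^(1/3).
μT²/4π² = 5.732×10¹⁰ × (1.324×10⁴)² / 39.48 = 2.545×10¹⁷ m³.
a = 6.337×10⁵ m = 633.73 km.
Altitude h = a − R = 633.73 − 368.0 = 265.73 km.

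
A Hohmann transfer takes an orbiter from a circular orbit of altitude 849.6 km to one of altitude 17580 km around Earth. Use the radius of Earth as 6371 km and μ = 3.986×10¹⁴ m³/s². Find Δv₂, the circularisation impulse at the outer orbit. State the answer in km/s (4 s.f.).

Δv ≈ 1.303 km/s

r₁ = 6371 + 849.6 = 7220.6 km = 7.2206×10⁶ m.
r₂ = 6371 + 17580 = 23951 km = 2.3951×10⁷ m.
Transfer ellipse a_t = (r₁ + r₂)/2 = 1.559×10⁷ m.
At r₁: circular v_c1 = √(μ/r₁) = 7430 m/s; transfer-perigee v_p = √[μ(2/r₁ − 1/a_t)] = 9210 m/s.
At r₂: circular v_c2 = √(μ/r₂) = 4079 m/s; transfer-apogee v_a = √[μ(2/r₂ − 1/a_t)] = 2777 m/s.
Δv₂ = v_c2 − v_a = 1303 m/s.
= 1.303 km/s.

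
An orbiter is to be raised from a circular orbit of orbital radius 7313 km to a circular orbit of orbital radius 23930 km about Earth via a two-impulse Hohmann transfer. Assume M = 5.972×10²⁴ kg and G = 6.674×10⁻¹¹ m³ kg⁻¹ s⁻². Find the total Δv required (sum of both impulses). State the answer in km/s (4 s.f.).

Δv_total ≈ 3.044 km/s

μ = GM = 6.674×10⁻¹¹ × 5.972×10²⁴ = 3.986×10¹⁴ m³/s².
r₁ = 7313 km = 7.313×10⁶ m.
r₂ = 23930 km = 2.393×10⁷ m.
Transfer ellipse a_t = (r₁ + r₂)/2 = 1.562×10⁷ m.
At r₁: circular v_c1 = √(μ/r₁) = 7383 m/s; transfer-perigee v_p = √[μ(2/r₁ − 1/a_t)] = 9137 m/s.
Δv₁ = v_p − v_c1 = 1755 m/s.
At r₂: circular v_c2 = √(μ/r₂) = 4081 m/s; transfer-apogee v_a = √[μ(2/r₂ − 1/a_t)] = 2792 m/s.
Δv₂ = v_c2 − v_a = 1289 m/s.
Total Δv = Δv₁ + Δv₂ = 3044 m/s = 3.044 km/s.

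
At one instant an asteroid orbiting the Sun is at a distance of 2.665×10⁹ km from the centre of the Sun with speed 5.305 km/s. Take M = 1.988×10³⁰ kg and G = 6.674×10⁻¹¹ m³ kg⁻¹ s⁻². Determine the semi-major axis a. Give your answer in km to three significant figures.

a ≈ 1.86×10⁹ km

μ = GM = 6.674×10⁻¹¹ × 1.988×10³⁰ = 1.327×10²⁰ m³/s².
r = 2.665×10¹² m.
Specific orbital energy ε = v²/2 − μ/r = (5305)²/2 − 1.327×10²⁰/2.665×10¹² = -3.571×10⁷ J/kg.
Since ε = −μ/(2a), a = −μ/(2ε) = 1.858×10¹² m = 1.8575×10⁹ km.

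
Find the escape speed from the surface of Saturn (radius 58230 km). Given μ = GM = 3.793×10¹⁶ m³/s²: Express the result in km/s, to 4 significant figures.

r = R = 5.823×10⁷ m.
Escape speed v_esc = √(2μ/r) = √(2 × 3.793×10¹⁶ / 5.823×10⁷) = √(1.303×10⁹) = 36090 m/s.
= 36.09 km/s.

v_esc ≈ 36.09 km/s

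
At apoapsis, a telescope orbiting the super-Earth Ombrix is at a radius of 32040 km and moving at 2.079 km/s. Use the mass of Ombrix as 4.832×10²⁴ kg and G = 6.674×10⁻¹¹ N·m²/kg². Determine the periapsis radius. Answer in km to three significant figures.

μ = GM = 6.674×10⁻¹¹ × 4.832×10²⁴ = 3.225×10¹⁴ m³/s².
r_a = 3.204×10⁷ m.
Specific energy ε = v²/2 − μ/r = -7.904×10⁶ J/kg, so a = −μ/(2ε) = 2.040×10⁷ m.
The apsides satisfy r_p + r_a = 2a, so the periapsis radius is 2a − r_a = 8.760×10⁶ m = 8760.4 km.

periapsis radius ≈ 8760 km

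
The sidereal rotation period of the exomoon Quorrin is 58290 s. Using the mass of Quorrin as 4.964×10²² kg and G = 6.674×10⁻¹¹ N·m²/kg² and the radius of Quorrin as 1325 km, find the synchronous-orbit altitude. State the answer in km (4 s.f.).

μ = GM = 6.674×10⁻¹¹ × 4.964×10²² = 3.313×10¹² m³/s².
A synchronous orbit has period T, so by Kepler's third law a = (μT²/4π²)^(1/3).
μT²/4π² = 3.313×10¹² × (5.829×10⁴)² / 39.48 = 2.851×10²⁰ m³.
a = 6.582×10⁶ m = 6581.9 km.
Altitude h = a − R = 6581.9 − 1325 = 5256.9 km.

h_sync ≈ 5257 km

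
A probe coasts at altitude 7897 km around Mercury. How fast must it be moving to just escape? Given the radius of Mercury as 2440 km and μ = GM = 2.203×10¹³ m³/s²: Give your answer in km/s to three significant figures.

v_esc ≈ 2.06 km/s

r = 2440 + 7897 = 10337 km = 1.0337×10⁷ m.
Escape speed v_esc = √(2μ/r) = √(2 × 2.203×10¹³ / 1.034×10⁷) = √(4.262×10⁶) = 2065 m/s.
= 2.065 km/s.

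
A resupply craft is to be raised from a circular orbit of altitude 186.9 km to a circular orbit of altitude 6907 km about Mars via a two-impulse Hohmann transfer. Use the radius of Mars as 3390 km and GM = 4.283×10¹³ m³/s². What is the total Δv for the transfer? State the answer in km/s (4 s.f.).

r₁ = 3390 + 186.9 = 3576.9 km = 3.5769×10⁶ m.
r₂ = 3390 + 6907 = 10297 km = 1.0297×10⁷ m.
Transfer ellipse a_t = (r₁ + r₂)/2 = 6.937×10⁶ m.
At r₁: circular v_c1 = √(μ/r₁) = 3460 m/s; transfer-periapsis v_p = √[μ(2/r₁ − 1/a_t)] = 4216 m/s.
Δv₁ = v_p − v_c1 = 755.6 m/s.
At r₂: circular v_c2 = √(μ/r₂) = 2039 m/s; transfer-apoapsis v_a = √[μ(2/r₂ − 1/a_t)] = 1464 m/s.
Δv₂ = v_c2 − v_a = 575.0 m/s.
Total Δv = Δv₁ + Δv₂ = 1331 m/s = 1.331 km/s.

Δv_total ≈ 1.331 km/s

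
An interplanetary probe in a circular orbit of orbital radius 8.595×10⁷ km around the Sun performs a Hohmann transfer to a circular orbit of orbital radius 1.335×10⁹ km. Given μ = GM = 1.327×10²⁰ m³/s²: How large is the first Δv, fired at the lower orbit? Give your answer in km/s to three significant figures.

Δv ≈ 14.6 km/s

r₁ = 8.595×10⁷ km = 8.595×10¹⁰ m.
r₂ = 1.335×10⁹ km = 1.335×10¹² m.
Transfer ellipse a_t = (r₁ + r₂)/2 = 7.105×10¹¹ m.
At r₁: circular v_c1 = √(μ/r₁) = 39290 m/s; transfer-perihelion v_p = √[μ(2/r₁ − 1/a_t)] = 53860 m/s.
Δv₁ = v_p − v_c1 = 14570 m/s.
= 14.57 km/s.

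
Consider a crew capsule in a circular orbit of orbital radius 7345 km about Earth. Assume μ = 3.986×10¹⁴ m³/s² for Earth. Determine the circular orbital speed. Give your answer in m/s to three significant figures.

v ≈ 7370 m/s

r = 7345 km = 7.345×10⁶ m.
For a circular orbit v = √(μ/r) = √(3.986×10¹⁴ / 7.345×10⁶) = √(5.427×10⁷) = 7367 m/s.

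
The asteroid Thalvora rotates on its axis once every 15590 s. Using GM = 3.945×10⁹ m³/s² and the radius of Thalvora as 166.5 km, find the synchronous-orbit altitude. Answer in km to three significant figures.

h_sync ≈ 123 km

A synchronous orbit has period T, so by Kepler's third law a = (μT²/4π²)^(1/3).
μT²/4π² = 3.945×10⁹ × (1.559×10⁴)² / 39.48 = 2.429×10¹⁶ m³.
a = 2.896×10⁵ m = 289.60 km.
Altitude h = a − R = 289.60 − 166.5 = 123.10 km.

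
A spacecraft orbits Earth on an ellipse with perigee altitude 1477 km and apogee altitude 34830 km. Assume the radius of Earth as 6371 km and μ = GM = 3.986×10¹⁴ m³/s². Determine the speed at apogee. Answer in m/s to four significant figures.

v ≈ 1760 m/s

r_p = 6371 + 1477 = 7848.0 km = 7.8480×10⁶ m.
r_a = 6371 + 34830 = 41201 km = 4.1201×10⁷ m.
Semi-major axis a = (r_p + r_a)/2 = 24524 km = 2.452×10⁷ m.
Vis-viva: v² = μ(2/r − 1/a) = 3.986×10¹⁴ × (4.854×10⁻⁸ − 4.078×10⁻⁸) = 3.096×10⁶ m²/s².
v = 1760 m/s.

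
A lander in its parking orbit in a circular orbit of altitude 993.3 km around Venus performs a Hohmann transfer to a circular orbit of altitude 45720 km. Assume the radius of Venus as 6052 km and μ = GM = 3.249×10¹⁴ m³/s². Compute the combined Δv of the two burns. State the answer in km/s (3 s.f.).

Δv_total ≈ 3.50 km/s

r₁ = 6052 + 993.3 = 7045.3 km = 7.0453×10⁶ m.
r₂ = 6052 + 45720 = 51772 km = 5.1772×10⁷ m.
Transfer ellipse a_t = (r₁ + r₂)/2 = 2.941×10⁷ m.
At r₁: circular v_c1 = √(μ/r₁) = 6791 m/s; transfer-periapsis v_p = √[μ(2/r₁ − 1/a_t)] = 9010 m/s.
Δv₁ = v_p − v_c1 = 2219 m/s.
At r₂: circular v_c2 = √(μ/r₂) = 2505 m/s; transfer-apoapsis v_a = √[μ(2/r₂ − 1/a_t)] = 1226 m/s.
Δv₂ = v_c2 − v_a = 1279 m/s.
Total Δv = Δv₁ + Δv₂ = 3498 m/s = 3.498 km/s.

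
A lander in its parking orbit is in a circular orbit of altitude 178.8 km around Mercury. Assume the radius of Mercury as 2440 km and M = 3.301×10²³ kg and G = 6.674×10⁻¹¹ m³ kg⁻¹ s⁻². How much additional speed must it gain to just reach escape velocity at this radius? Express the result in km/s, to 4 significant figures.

μ = GM = 6.674×10⁻¹¹ × 3.301×10²³ = 2.203×10¹³ m³/s².
r = 2440 + 178.8 = 2618.8 km = 2.6188×10⁶ m.
Circular speed v_c = √(μ/r) = 2900 m/s.
Escape speed v_esc = √(2μ/r) = √2 × v_c = 4102 m/s.
Δv = v_esc − v_c = 1201 m/s = 1.201 km/s.

Δv ≈ 1.201 km/s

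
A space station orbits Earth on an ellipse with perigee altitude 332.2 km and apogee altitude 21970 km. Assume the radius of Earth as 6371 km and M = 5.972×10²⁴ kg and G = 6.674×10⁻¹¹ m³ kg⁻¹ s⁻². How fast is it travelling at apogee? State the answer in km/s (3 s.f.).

μ = GM = 6.674×10⁻¹¹ × 5.972×10²⁴ = 3.986×10¹⁴ m³/s².
r_p = 6371 + 332.2 = 6703.2 km = 6.7032×10⁶ m.
r_a = 6371 + 21970 = 28341 km = 2.8341×10⁷ m.
Semi-major axis a = (r_p + r_a)/2 = 17522 km = 1.752×10⁷ m.
Vis-viva: v² = μ(2/r − 1/a) = 3.986×10¹⁴ × (7.057×10⁻⁸ − 5.707×10⁻⁸) = 5.380×10⁶ m²/s².
v = 2319 m/s = 2.319 km/s.

v ≈ 2.32 km/s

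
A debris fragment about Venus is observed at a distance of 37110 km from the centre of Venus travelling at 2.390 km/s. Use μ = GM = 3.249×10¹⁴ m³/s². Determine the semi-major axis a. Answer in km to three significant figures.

a ≈ 27500 km

r = 3.711×10⁷ m.
Specific orbital energy ε = v²/2 − μ/r = (2390)²/2 − 3.249×10¹⁴/3.711×10⁷ = -5.899×10⁶ J/kg.
Since ε = −μ/(2a), a = −μ/(2ε) = 2.754×10⁷ m = 27539 km.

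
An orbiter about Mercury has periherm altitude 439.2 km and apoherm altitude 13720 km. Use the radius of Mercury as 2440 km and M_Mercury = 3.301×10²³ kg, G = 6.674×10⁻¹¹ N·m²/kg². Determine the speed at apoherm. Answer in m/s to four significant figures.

v ≈ 642.1 m/s

μ = GM = 6.674×10⁻¹¹ × 3.301×10²³ = 2.203×10¹³ m³/s².
r_p = 2440 + 439.2 = 2879.2 km = 2.8792×10⁶ m.
r_a = 2440 + 13720 = 16160 km = 1.6160×10⁷ m.
Semi-major axis a = (r_p + r_a)/2 = 9519.6 km = 9.520×10⁶ m.
Vis-viva: v² = μ(2/r − 1/a) = 2.203×10¹³ × (1.238×10⁻⁷ − 1.050×10⁻⁷) = 4.123×10⁵ m²/s².
v = 642.1 m/s.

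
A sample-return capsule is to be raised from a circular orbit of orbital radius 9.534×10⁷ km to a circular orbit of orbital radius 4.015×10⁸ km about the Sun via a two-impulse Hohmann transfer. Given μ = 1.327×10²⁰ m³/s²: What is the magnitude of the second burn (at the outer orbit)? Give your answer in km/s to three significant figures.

r₁ = 9.534×10⁷ km = 9.534×10¹⁰ m.
r₂ = 4.015×10⁸ km = 4.015×10¹¹ m.
Transfer ellipse a_t = (r₁ + r₂)/2 = 2.484×10¹¹ m.
At r₁: circular v_c1 = √(μ/r₁) = 37310 m/s; transfer-perihelion v_p = √[μ(2/r₁ − 1/a_t)] = 47430 m/s.
At r₂: circular v_c2 = √(μ/r₂) = 18180 m/s; transfer-aphelion v_a = √[μ(2/r₂ − 1/a_t)] = 11260 m/s.
Δv₂ = v_c2 − v_a = 6917 m/s.
= 6.917 km/s.

Δv ≈ 6.92 km/s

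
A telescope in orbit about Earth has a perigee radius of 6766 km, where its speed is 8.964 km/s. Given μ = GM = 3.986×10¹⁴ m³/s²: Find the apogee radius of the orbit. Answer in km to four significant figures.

r_p = 6.766×10⁶ m.
Specific energy ε = v²/2 − μ/r = -1.874×10⁷ J/kg, so a = −μ/(2ε) = 1.064×10⁷ m.
The apsides satisfy r_p + r_a = 2a, so the apogee radius is 2a − r_p = 1.451×10⁷ m = 14509 km.

apogee radius ≈ 14510 km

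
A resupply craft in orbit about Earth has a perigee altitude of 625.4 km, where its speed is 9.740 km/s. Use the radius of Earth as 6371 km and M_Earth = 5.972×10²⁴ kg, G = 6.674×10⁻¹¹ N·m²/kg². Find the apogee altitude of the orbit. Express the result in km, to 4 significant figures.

μ = GM = 6.674×10⁻¹¹ × 5.972×10²⁴ = 3.986×10¹⁴ m³/s².
r_p = 6371 + 625.4 = 6996.4 km = 6.996×10⁶ m.
Specific energy ε = v²/2 − μ/r = -9.534×10⁶ J/kg, so a = −μ/(2ε) = 2.090×10⁷ m.
The apsides satisfy r_p + r_a = 2a, so the apogee radius is 2a − r_p = 3.481×10⁷ m = 34808 km.
Apogee altitude = 34808 − 6371 = 28437 km.

apogee altitude ≈ 28440 km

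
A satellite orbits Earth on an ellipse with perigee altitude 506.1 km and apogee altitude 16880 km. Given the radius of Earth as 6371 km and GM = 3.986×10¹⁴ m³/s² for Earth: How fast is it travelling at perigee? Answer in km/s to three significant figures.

r_p = 6371 + 506.1 = 6877.1 km = 6.8771×10⁶ m.
r_a = 6371 + 16880 = 23251 km = 2.3251×10⁷ m.
Semi-major axis a = (r_p + r_a)/2 = 15064 km = 1.506×10⁷ m.
Vis-viva: v² = μ(2/r − 1/a) = 3.986×10¹⁴ × (2.908×10⁻⁷ − 6.638×10⁻⁸) = 8.946×10⁷ m²/s².
v = 9458 m/s = 9.458 km/s.

v ≈ 9.46 km/s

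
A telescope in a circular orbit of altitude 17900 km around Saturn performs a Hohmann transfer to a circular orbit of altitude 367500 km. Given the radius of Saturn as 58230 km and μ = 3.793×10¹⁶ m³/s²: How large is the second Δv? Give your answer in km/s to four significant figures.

Δv ≈ 4.240 km/s

r₁ = 58230 + 17900 = 76130 km = 7.6130×10⁷ m.
r₂ = 58230 + 367500 = 425730 km = 4.2573×10⁸ m.
Transfer ellipse a_t = (r₁ + r₂)/2 = 2.509×10⁸ m.
At r₁: circular v_c1 = √(μ/r₁) = 22320 m/s; transfer-perikrone v_p = √[μ(2/r₁ − 1/a_t)] = 29070 m/s.
At r₂: circular v_c2 = √(μ/r₂) = 9439 m/s; transfer-apokrone v_a = √[μ(2/r₂ − 1/a_t)] = 5199 m/s.
Δv₂ = v_c2 − v_a = 4240 m/s.
= 4.240 km/s.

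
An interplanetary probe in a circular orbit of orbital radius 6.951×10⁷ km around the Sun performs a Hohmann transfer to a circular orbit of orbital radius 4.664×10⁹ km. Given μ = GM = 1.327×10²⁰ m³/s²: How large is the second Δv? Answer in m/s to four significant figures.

Δv ≈ 4420 m/s

r₁ = 6.951×10⁷ km = 6.951×10¹⁰ m.
r₂ = 4.664×10⁹ km = 4.664×10¹² m.
Transfer ellipse a_t = (r₁ + r₂)/2 = 2.367×10¹² m.
At r₁: circular v_c1 = √(μ/r₁) = 43690 m/s; transfer-perihelion v_p = √[μ(2/r₁ − 1/a_t)] = 61340 m/s.
At r₂: circular v_c2 = √(μ/r₂) = 5334 m/s; transfer-aphelion v_a = √[μ(2/r₂ − 1/a_t)] = 914.1 m/s.
Δv₂ = v_c2 − v_a = 4420 m/s.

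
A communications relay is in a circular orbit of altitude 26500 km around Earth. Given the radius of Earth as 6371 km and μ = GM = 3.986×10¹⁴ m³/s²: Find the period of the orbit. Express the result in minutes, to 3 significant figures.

r = 6371 + 26500 = 32871 km = 3.2871×10⁷ m.
Kepler's third law: T = 2π√(r³/μ) = 2π√((3.287×10⁷)³ / 3.986×10¹⁴).
r³/μ = 8.910×10⁷ s², so T = 2π × 9.440×10³ = 5.931×10⁴ s.
Converting: 5.931×10⁴ s ÷ 60.00 = 988.5 minutes.

T ≈ 989 minutes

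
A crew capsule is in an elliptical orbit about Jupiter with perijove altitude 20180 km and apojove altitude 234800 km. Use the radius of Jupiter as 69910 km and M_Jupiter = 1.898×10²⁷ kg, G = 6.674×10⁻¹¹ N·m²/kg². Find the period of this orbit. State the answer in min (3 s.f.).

T ≈ 816 min

μ = GM = 6.674×10⁻¹¹ × 1.898×10²⁷ = 1.267×10¹⁷ m³/s².
r_p = 69910 + 20180 = 90090 km = 9.0090×10⁷ m.
r_a = 69910 + 234800 = 304710 km = 3.0471×10⁸ m.
Semi-major axis a = (r_p + r_a)/2 = (90090 + 3.0471×10⁵)/2 = 1.9740×10⁵ km = 1.974×10⁸ m.
By Kepler's third law T = 2π√(a³/μ) = 2π × 7.793×10³ = 4.896×10⁴ s.
= 816.0 min.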